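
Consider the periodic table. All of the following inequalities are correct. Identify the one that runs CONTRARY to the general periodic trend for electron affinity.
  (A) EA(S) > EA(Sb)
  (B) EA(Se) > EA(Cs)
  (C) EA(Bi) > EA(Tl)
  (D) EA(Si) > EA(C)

(D)

The general trend: electron affinity increases across a period and decreases down a group.
(A) S (period 3, group 16) vs Sb (period 5, group 15): the stated order agrees with the simple trend.
(B) Se (period 4, group 16) vs Cs (period 6, group 1): the stated order agrees with the simple trend.
(C) Bi (period 6, group 15) vs Tl (period 6, group 13): the stated order agrees with the simple trend.
(D) Si (period 3, group 14) vs C (period 2, group 14): the stated order contradicts the simple trend.
The exception is (D): Si's larger, more diffuse 3p orbitals accept an added electron slightly more readily than C's compact 2p.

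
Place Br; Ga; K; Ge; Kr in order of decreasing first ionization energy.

K is in period 4, group 1; Ga is in period 4, group 13; Ge is in period 4, group 14; Br is in period 4, group 17; Kr is in period 4, group 18.
Removing the outermost electron gets harder across a period and easier down a group.
All lie in period 4, so first ionization energy increases left to right.
So from highest to lowest: Kr > Br > Ge > Ga > K.

Kr > Br > Ge > Ga > K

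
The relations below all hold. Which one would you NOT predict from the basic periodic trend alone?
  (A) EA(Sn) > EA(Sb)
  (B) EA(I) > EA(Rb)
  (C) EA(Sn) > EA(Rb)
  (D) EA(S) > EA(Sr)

The general trend: electron affinity increases across a period and decreases down a group.
(A) Sn (period 5, group 14) vs Sb (period 5, group 15): the stated order contradicts the simple trend.
(B) I (period 5, group 17) vs Rb (period 5, group 1): the stated order agrees with the simple trend.
(C) Sn (period 5, group 14) vs Rb (period 5, group 1): the stated order agrees with the simple trend.
(D) S (period 3, group 16) vs Sr (period 5, group 2): the stated order agrees with the simple trend.
The exception is (A): adding an electron to Sb's half-filled 5p³ is unfavourable, so Sn has the more exothermic EA.

(A)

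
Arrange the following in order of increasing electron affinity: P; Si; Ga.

Si is in period 3, group 14; P is in period 3, group 15; Ga is in period 4, group 13.
EA tends to increase across a period and decrease down a group, though the pattern is less regular than for IE or radius.
These span different periods and groups, so the two trends combine.
P > Ga: relative to Ga, both the across-period and down-group shifts push P's electron affinity up.
Si > P: this pair runs against the simple trend — see the exception note.
Note the exception: Si has a higher electron affinity than P, contrary to the simple trend — adding an electron to P's half-filled 3p³ is unfavourable, so Si (3p²) has the more exothermic EA.
For reference (kJ/mol): Si 134, P 72, Ga 29.
So from lowest to highest: Ga < P < Si.

Ga < P < Si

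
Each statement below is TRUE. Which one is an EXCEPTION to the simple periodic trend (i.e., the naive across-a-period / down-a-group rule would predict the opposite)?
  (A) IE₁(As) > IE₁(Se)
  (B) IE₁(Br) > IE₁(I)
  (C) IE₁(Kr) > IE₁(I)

The general trend: first ionisation energy increases across a period and decreases down a group.
(A) As (period 4, group 15) vs Se (period 4, group 16): the stated order contradicts the simple trend.
(B) Br (period 4, group 17) vs I (period 5, group 17): the stated order agrees with the simple trend.
(C) Kr (period 4, group 18) vs I (period 5, group 17): the stated order agrees with the simple trend.
The exception is (A): Se (4p⁴) ionizes more easily than half-filled As (4p³).

(A)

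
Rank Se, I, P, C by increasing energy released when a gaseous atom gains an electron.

P, C, Se, I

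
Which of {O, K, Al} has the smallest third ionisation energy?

IE_3 is the cost of taking one more electron from the +2 cation: O²⁺ still has 4 valence electrons; K²⁺ is already 1 electron into the core; Al²⁺ still has 1 valence electron.
Usually core removal costs more than valence removal, but here the competition is close: a tightly held n=2 valence electron can cost more to remove than an n=3 core electron, so the actual values have to decide it.
Valence configurations: O²⁺ [He]2s²2p², Al²⁺ [Ne]3s¹.
Tabulated IE_3 (kJ/mol): O 5300, K 4420, Al 2745.
Overall IE_3 order: Al < K < O.

Al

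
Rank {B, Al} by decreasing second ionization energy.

After 1 electron has been removed, what remains? B⁺ still has 2 valence electrons; Al⁺ still has 2 valence electrons.
All are still removing valence electrons, so compare the +1 ions as you would atoms: IE_2 generally rises across a period (higher Z_eff) and falls down a group (larger shell), subject to the usual subshell exceptions.
Valence configurations: B⁺ [He]2s², Al⁺ [Ne]3s².
Approximate IE_2 values (kJ/mol): B 2427, Al 1817.
Hence IE_2: Al < B.

B, Al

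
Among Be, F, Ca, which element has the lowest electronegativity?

Ca

Be is in period 2, group 2; F is in period 2, group 17; Ca is in period 4, group 2.
EN rises left→right (higher Z_eff, smaller atoms) and falls top→bottom (larger, more shielded atoms).
These span different periods and groups, so the two trends combine.
Be > Ca: they share group 2; the group trend gives Be the larger value.
F > Be: both are in period 2; the period trend gives F the larger value.
Approximate values (Pauling): Be 1.57, F 3.98, Ca 1.00.
The lowest electronegativity among these belongs to Ca.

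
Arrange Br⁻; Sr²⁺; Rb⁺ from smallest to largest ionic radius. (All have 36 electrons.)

All of these have 36 electrons, so size is governed by nuclear charge alone: the more protons, the stronger the pull on the same electron cloud, and the smaller the ion.
Nuclear charges: Sr²⁺ (Z=38), Rb⁺ (Z=37), Br⁻ (Z=35).
Smallest to largest: Sr²⁺ < Rb⁺ < Br⁻.

Sr²⁺ < Rb⁺ < Br⁻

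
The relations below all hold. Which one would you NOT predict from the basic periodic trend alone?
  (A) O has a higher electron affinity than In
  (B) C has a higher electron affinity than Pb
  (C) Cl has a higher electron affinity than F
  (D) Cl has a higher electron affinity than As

(C)

The general trend: electron affinity increases across a period and decreases down a group.
(A) O (period 2, group 16) vs In (period 5, group 13): the stated order agrees with the simple trend.
(B) C (period 2, group 14) vs Pb (period 6, group 14): the stated order agrees with the simple trend.
(C) Cl (period 3, group 17) vs F (period 2, group 17): the stated order contradicts the simple trend.
(D) Cl (period 3, group 17) vs As (period 4, group 15): the stated order agrees with the simple trend.
The exception is (C): F's small 2p subshell makes the incoming electron feel strong e⁻–e⁻ repulsion, so Cl actually releases more energy on gaining an electron.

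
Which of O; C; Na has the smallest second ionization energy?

The second ionization energy removes an electron from the +1 ion. For each element: O⁺ still has 5 valence electrons; C⁺ still has 3 valence electrons; Na⁺ is the bare [Ne] core.
Pulling an electron out of a noble-gas core costs far more than removing a remaining valence electron, so Na sits at the high end of IE_2.
Valence configurations: O⁺ [He]2s²2p³, C⁺ [He]2s²2p¹.
Tabulated IE_2 (kJ/mol): O 3388, C 2353, Na 4562.
Hence IE_2: C < O < Na.

C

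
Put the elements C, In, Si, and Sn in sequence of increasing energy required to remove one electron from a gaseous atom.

C is in period 2, group 14; Si is in period 3, group 14; In is in period 5, group 13; Sn is in period 5, group 14.
IE₁ increases left→right with effective nuclear charge and decreases top→bottom as the valence shell moves farther out.
These span different periods and groups, so the two trends combine.
Sn > In: both are in period 5; the period trend gives Sn the larger value.
Si > Sn: Si sits above Sn in group 14, so the down-group effect alone puts Si higher.
C > Si: they share group 14; the group trend gives C the larger value.
For reference (kJ/mol): C 1086, Si 786, In 558, Sn 709.
So from lowest to highest: In < Sn < Si < C.

In < Sn < Si < C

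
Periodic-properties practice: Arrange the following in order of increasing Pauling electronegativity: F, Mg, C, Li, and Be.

Smaller atoms with higher effective nuclear charge are more electronegative.
These span different periods and groups, so the two trends combine.
Mg > Li: period and group pull opposite ways; the across-period shift dominates (1.31 vs 0.98).
Be > Mg: Be sits above Mg in group 2, so the down-group effect alone puts Be higher.
C > Be: both are in period 2; the period trend gives C the larger value.
F > C: F lies to the right of C in period 2, so the across-period effect alone puts F higher.
For reference (Pauling): Li 0.98, Be 1.57, C 2.55, F 3.98, Mg 1.31.
So from lowest to highest: Li < Mg < Be < C < F.

Li < Mg < Be < C < F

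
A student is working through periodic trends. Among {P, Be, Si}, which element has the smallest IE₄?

Si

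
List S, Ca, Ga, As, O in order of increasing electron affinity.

O is in period 2, group 16; S is in period 3, group 16; Ca is in period 4, group 2; Ga is in period 4, group 13; As is in period 4, group 15.
Electron affinity generally becomes more exothermic across a period toward the halogens and less exothermic down a group.
Neither a single period nor a single group — weigh both effects.
Ga > Ca: both are in period 4; the period trend gives Ga the larger value.
As > Ga: both are in period 4; the period trend gives As the larger value.
O > As: both effects reinforce here, so O is clearly the higher of the two.
S > O: this pair runs against the simple trend — see the exception note.
Note the exception: S has a higher electron affinity than O, contrary to the simple trend — the compact 2p subshell of O repels the added electron more than S's larger 3p does.
For reference (kJ/mol): O 141, S 200, Ca 2, Ga 29, As 78.
So from lowest to highest: Ca < Ga < As < O < S.

Ca < Ga < As < O < S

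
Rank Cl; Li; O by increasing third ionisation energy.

After 2 electrons have been removed, what remains? Cl²⁺ still has 5 valence electrons; Li²⁺ is already 1 electron into the core; O²⁺ still has 4 valence electrons.
Core electrons are held far more tightly than valence electrons, so Li tops the IE_3 order.
Valence configurations: Cl²⁺ [Ne]3s²3p³, O²⁺ [He]2s²2p².
Tabulated IE_3 (kJ/mol): Cl 3822, Li 11815, O 5300.
So the third ionization energies run Cl < O < Li.

Cl < O < Li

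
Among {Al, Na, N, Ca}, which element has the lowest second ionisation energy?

After 1 electron has been removed, what remains? Al⁺ still has 2 valence electrons; Na⁺ is the bare [Ne] core; N⁺ still has 4 valence electrons; Ca⁺ still has 1 valence electron.
Core electrons are held far more tightly than valence electrons, so Na tops the IE_2 order.
Valence configurations: Al⁺ [Ne]3s², N⁺ [He]2s²2p², Ca⁺ [Ar]4s¹.
Tabulated IE_2 (kJ/mol): Al 1817, Na 4562, N 2856, Ca 1145.
Overall IE_2 order: Ca < Al < N < Na.

Ca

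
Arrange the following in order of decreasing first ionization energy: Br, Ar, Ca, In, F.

F > Ar > Br > Ca > In

F is in period 2, group 17; Ar is in period 3, group 18; Ca is in period 4, group 2; Br is in period 4, group 17; In is in period 5, group 13.
IE₁ increases left→right with effective nuclear charge and decreases top→bottom as the valence shell moves farther out.
These span different periods and groups, so the two trends combine.
Ca > In: the two effects oppose for this pair; the down-group effect wins (590 vs 558 kJ/mol).
Br > Ca: Br lies to the right of Ca in period 4, so the across-period effect alone puts Br higher.
Ar > Br: both effects reinforce here, so Ar is clearly the higher of the two.
F > Ar: the two effects oppose for this pair; the down-group effect wins (1681 vs 1521 kJ/mol).
Approximate values (kJ/mol): F 1681, Ar 1521, Ca 590, Br 1140, In 558.
So from highest to lowest: F > Ar > Br > Ca > In.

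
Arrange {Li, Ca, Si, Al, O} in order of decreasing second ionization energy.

Li > O > Al > Si > Ca

The second ionization energy removes an electron from the +1 ion. For each element: Li⁺ is the bare [He] core; Ca⁺ still has 1 valence electron; Si⁺ still has 3 valence electrons; Al⁺ still has 2 valence electrons; O⁺ still has 5 valence electrons.
Pulling an electron out of a noble-gas core costs far more than removing a remaining valence electron, so Li sits at the high end of IE_2.
Valence configurations: Ca⁺ [Ar]4s¹, Si⁺ [Ne]3s²3p¹, Al⁺ [Ne]3s², O⁺ [He]2s²2p³.
Si⁺ loses a lone 3p electron whereas Al⁺ must break into a filled 3s² pair, so IE_2(Al) > IE_2(Si) even though Si has the higher nuclear charge.
Approximate IE_2 values (kJ/mol): Li 7298, Ca 1145, Si 1577, Al 1817, O 3388.
Putting it together, IE_2: Ca < Si < Al < O < Li.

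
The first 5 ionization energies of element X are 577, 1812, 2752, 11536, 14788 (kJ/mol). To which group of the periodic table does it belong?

Group 13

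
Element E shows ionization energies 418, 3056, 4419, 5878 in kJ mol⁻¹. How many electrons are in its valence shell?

Look for the largest jump between consecutive ionization energies: IE2/IE1 ≈ 7.3, far larger than any earlier ratio.
That jump marks the point where a core electron is being removed. So the atom has 1 valence electron.

1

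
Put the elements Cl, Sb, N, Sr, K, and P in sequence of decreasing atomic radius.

N is in period 2, group 15; P is in period 3, group 15; Cl is in period 3, group 17; K is in period 4, group 1; Sr is in period 5, group 2; Sb is in period 5, group 15.
Radius decreases left→right (rising Z_eff, same n) and increases top→bottom (higher n).
Neither a single period nor a single group — weigh both effects.
Cl > N: period and group pull opposite ways; the down-group shift dominates (99 vs 71 pm).
P > Cl: P lies to the left of Cl in period 3, so the across-period effect alone puts P larger.
Sb > P: Sb sits below P in group 15, so the down-group effect alone puts Sb larger.
Sr > Sb: Sr lies to the left of Sb in period 5, so the across-period effect alone puts Sr larger.
K > Sr: period and group pull opposite ways; the across-period shift dominates (196 vs 185 pm).
Approximate values (pm): N 71, P 111, Cl 99, K 196, Sr 185, Sb 140.
So from largest to smallest: K > Sr > Sb > P > Cl > N.

K, Sr, Sb, P, Cl, N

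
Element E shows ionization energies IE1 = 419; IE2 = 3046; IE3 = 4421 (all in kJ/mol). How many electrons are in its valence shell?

1

Look for the largest jump between consecutive ionization energies: IE2/IE1 ≈ 7.3, far larger than any earlier ratio.
That jump marks the point where a core electron is being removed. So the atom has 1 valence electron.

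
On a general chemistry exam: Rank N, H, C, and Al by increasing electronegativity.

Atoms toward the upper right of the periodic table pull bonding electrons most strongly.
These span different periods and groups, so the two trends combine.
H > Al: period and group pull opposite ways; the down-group shift dominates (2.20 vs 1.61).
C > H: period and group pull opposite ways; the across-period shift dominates (2.55 vs 2.20).
N > C: N lies to the right of C in period 2, so the across-period effect alone puts N higher.
Approximate values (Pauling): H 2.20, C 2.55, N 3.04, Al 1.61.
So from lowest to highest: Al < H < C < N.

Al < H < C < N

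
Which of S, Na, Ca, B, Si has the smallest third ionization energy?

IE_3 is the cost of taking one more electron from the +2 cation: S²⁺ still has 4 valence electrons; Na²⁺ is already 1 electron into the core; Ca²⁺ is the bare [Ar] core; B²⁺ still has 1 valence electron; Si²⁺ still has 2 valence electrons.
Core electrons are held far more tightly than valence electrons, so Ca and Na top the IE_3 order.
Valence configurations: S²⁺ [Ne]3s²3p², B²⁺ [He]2s¹, Si²⁺ [Ne]3s².
The numbers (kJ/mol): S 3357, Na 6910, Ca 4912, B 3660, Si 3232.
Putting it together, IE_3: Si < S < B < Ca < Na.

Si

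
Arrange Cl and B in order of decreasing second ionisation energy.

B > Cl

Consider each +1 ion: Cl⁺ still has 6 valence electrons; B⁺ still has 2 valence electrons.
All are still removing valence electrons, so compare the +1 ions as you would atoms: IE_2 generally rises across a period (higher Z_eff) and falls down a group (larger shell), subject to the usual subshell exceptions.
Valence configurations: Cl⁺ [Ne]3s²3p⁴, B⁺ [He]2s².
Tabulated IE_2 (kJ/mol): Cl 2298, B 2427.
So the second ionization energies run Cl < B.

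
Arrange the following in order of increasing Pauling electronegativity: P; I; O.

P < I < O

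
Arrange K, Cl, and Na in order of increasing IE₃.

Cl, K, Na

Consider each +2 ion: K²⁺ is already 1 electron into the core; Cl²⁺ still has 5 valence electrons; Na²⁺ is already 1 electron into the core.
Breaking into a closed-shell core is much more expensive than removing a leftover valence electron — K and Na have the largest IE_3 here.
The numbers (kJ/mol): K 4420, Cl 3822, Na 6910.
Putting it together, IE_3: Cl < K < Na.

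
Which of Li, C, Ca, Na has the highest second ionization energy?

Li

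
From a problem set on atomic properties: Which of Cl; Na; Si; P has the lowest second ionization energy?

Si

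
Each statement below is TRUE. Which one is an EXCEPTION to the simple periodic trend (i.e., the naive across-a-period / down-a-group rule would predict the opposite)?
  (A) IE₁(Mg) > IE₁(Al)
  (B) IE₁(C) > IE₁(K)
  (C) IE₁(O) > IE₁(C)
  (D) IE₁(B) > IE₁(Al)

The general trend: first ionization energy increases across a period and decreases down a group.
(A) Mg (period 3, group 2) vs Al (period 3, group 13): the stated order contradicts the simple trend.
(B) C (period 2, group 14) vs K (period 4, group 1): the stated order agrees with the simple trend.
(C) O (period 2, group 16) vs C (period 2, group 14): the stated order agrees with the simple trend.
(D) B (period 2, group 13) vs Al (period 3, group 13): the stated order agrees with the simple trend.
The exception is (A): Al's single 3p electron is easier to remove than one from Mg's filled 3s².

(A)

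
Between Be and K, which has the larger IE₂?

K

The second ionization energy removes an electron from the +1 ion. For each element: Be⁺ still has 1 valence electron; K⁺ is the bare [Ar] core.
Core electrons are held far more tightly than valence electrons, so K tops the IE_2 order.
Approximate IE_2 values (kJ/mol): Be 1757, K 3052.
Hence IE_2: Be < K.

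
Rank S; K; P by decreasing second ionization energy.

K, S, P

The second ionization energy removes an electron from the +1 ion. For each element: S⁺ still has 5 valence electrons; K⁺ is the bare [Ar] core; P⁺ still has 4 valence electrons.
Core electrons are held far more tightly than valence electrons, so K tops the IE_2 order.
Valence configurations: S⁺ [Ne]3s²3p³, P⁺ [Ne]3s²3p².
The numbers (kJ/mol): S 2252, K 3052, P 1907.
So the second ionization energies run P < S < K.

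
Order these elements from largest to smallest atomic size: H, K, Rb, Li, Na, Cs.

Cs, Rb, K, Na, Li, H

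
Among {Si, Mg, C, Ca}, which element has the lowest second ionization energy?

Ca

Consider each +1 ion: Si⁺ still has 3 valence electrons; Mg⁺ still has 1 valence electron; C⁺ still has 3 valence electrons; Ca⁺ still has 1 valence electron.
All are still removing valence electrons, so compare the +1 ions as you would atoms: IE_2 generally rises across a period (higher Z_eff) and falls down a group (larger shell), subject to the usual subshell exceptions.
Valence configurations: Si⁺ [Ne]3s²3p¹, Mg⁺ [Ne]3s¹, C⁺ [He]2s²2p¹, Ca⁺ [Ar]4s¹.
The numbers (kJ/mol): Si 1577, Mg 1451, C 2353, Ca 1145.
So the second ionization energies run Ca < Mg < Si < C.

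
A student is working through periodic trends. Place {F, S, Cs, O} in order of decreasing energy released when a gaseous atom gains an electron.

F > S > O > Cs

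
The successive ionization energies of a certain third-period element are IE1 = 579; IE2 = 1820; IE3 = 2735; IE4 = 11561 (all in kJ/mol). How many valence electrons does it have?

Look for the largest jump between consecutive ionization energies: IE4/IE3 ≈ 4.2, far larger than any earlier ratio.
That jump marks the point where a core electron is being removed. So the atom has 3 valence electrons.

3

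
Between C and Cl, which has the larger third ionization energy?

After 2 electrons have been removed, what remains? C²⁺ still has 2 valence electrons; Cl²⁺ still has 5 valence electrons.
All are still removing valence electrons, so compare the +2 ions as you would atoms: IE_3 generally rises across a period (higher Z_eff) and falls down a group (larger shell), subject to the usual subshell exceptions.
Valence configurations: C²⁺ [He]2s², Cl²⁺ [Ne]3s²3p³.
Tabulated IE_3 (kJ/mol): C 4620, Cl 3822.
Hence IE_3: Cl < C.

C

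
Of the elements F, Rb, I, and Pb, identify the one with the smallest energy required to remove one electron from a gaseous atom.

F is in period 2, group 17; Rb is in period 5, group 1; I is in period 5, group 17; Pb is in period 6, group 14.
IE₁ increases left→right with effective nuclear charge and decreases top→bottom as the valence shell moves farther out.
Neither a single period nor a single group — weigh both effects.
Pb > Rb: the two effects oppose for this pair; the across-period effect wins (716 vs 403 kJ/mol).
I > Pb: both effects reinforce here, so I is clearly the higher of the two.
F > I: F sits above I in group 17, so the down-group effect alone puts F higher.
Approximate values (kJ/mol): F 1681, Rb 403, I 1008, Pb 716.
The smallest energy required to remove one electron from a gaseous atom among these belongs to Rb.

Rb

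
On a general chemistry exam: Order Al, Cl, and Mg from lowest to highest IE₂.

IE_2 is the cost of taking one more electron from the +1 cation: Al⁺ still has 2 valence electrons; Cl⁺ still has 6 valence electrons; Mg⁺ still has 1 valence electron.
All are still removing valence electrons, so compare the +1 ions as you would atoms: IE_2 generally rises across a period (higher Z_eff) and falls down a group (larger shell), subject to the usual subshell exceptions.
Valence configurations: Al⁺ [Ne]3s², Cl⁺ [Ne]3s²3p⁴, Mg⁺ [Ne]3s¹.
Approximate IE_2 values (kJ/mol): Al 1817, Cl 2298, Mg 1451.
Overall IE_2 order: Mg < Al < Cl.

Mg < Al < Cl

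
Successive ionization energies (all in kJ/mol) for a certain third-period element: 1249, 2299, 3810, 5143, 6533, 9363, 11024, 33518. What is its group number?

Group 17

Look for the largest jump between consecutive ionization energies: IE8/IE7 ≈ 3.0, far larger than any earlier ratio.
That jump marks the point where a core electron is being removed. So the atom has 7 valence electrons.
A main-group element with 7 valence electrons is in group 17.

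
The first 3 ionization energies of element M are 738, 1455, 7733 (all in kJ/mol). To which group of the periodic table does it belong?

Look for the largest jump between consecutive ionization energies: IE3/IE2 ≈ 5.3, far larger than any earlier ratio.
That jump marks the point where a core electron is being removed. So the atom has 2 valence electrons.
A main-group element with 2 valence electrons is in group 2.

Group 2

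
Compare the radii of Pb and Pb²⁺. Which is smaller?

Pb²⁺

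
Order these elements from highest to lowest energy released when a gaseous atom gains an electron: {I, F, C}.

C is in period 2, group 14; F is in period 2, group 17; I is in period 5, group 17.
Atoms with high Z_eff and room in the valence shell (especially the halogens) have the most exothermic electron affinities.
Here both period and group differ, so the two effects have to be weighed against each other.
I > C: period and group pull opposite ways; the across-period shift dominates (295 vs 122 kJ/mol).
F > I: they share group 17; the group trend gives F the larger value.
Approximate values (kJ/mol): C 122, F 328, I 295.
So from highest to lowest: F > I > C.

F > I > C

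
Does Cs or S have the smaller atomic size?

S

S is in period 3, group 16; Cs is in period 6, group 1.
Across a period the added protons contract the valence shell; down a group each new principal shell makes the atom larger.
These span different periods and groups, so the two trends combine.
Cs > S: relative to S, both the across-period and down-group shifts push Cs's atomic radius up.
Approximate values (pm): S 103, Cs 232.
So S has the smaller atomic size (S < Cs).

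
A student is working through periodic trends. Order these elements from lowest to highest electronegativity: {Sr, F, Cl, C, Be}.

Sr, Be, C, Cl, F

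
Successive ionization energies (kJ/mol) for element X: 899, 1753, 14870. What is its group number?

Group 2

Look for the largest jump between consecutive ionization energies: IE3/IE2 ≈ 8.5, far larger than any earlier ratio.
That jump marks the point where a core electron is being removed. So the atom has 2 valence electrons.
A main-group element with 2 valence electrons is in group 2.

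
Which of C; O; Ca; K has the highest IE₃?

After 2 electrons have been removed, what remains? C²⁺ still has 2 valence electrons; O²⁺ still has 4 valence electrons; Ca²⁺ is the bare [Ar] core; K²⁺ is already 1 electron into the core.
Usually core removal costs more than valence removal, but here the competition is close: a tightly held n=2 valence electron can cost more to remove than an n=3 core electron, so the actual values have to decide it.
Valence configurations: C²⁺ [He]2s², O²⁺ [He]2s²2p².
Tabulated IE_3 (kJ/mol): C 4620, O 5300, Ca 4912, K 4420.
Hence IE_3: K < C < Ca < O.

O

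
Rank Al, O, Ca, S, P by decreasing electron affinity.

EA tends to increase across a period and decrease down a group, though the pattern is less regular than for IE or radius.
These span different periods and groups, so the two trends combine.
Al > Ca: both effects reinforce here, so Al is clearly the higher of the two.
P > Al: both are in period 3; the period trend gives P the larger value.
O > P: relative to P, both the across-period and down-group shifts push O's electron affinity up.
S > O: this pair runs against the simple trend — see the exception note.
Note the exception: S has a higher electron affinity than O, contrary to the simple trend — the compact 2p subshell of O repels the added electron more than S's larger 3p does.
Approximate values (kJ/mol): O 141, Al 42, P 72, S 200, Ca 2.
So from highest to lowest: S > O > P > Al > Ca.

S > O > P > Al > Ca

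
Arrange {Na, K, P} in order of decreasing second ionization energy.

Na > K > P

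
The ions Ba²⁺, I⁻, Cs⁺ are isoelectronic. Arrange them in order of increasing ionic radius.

Ba²⁺ < Cs⁺ < I⁻

All of these have 54 electrons, so size is governed by nuclear charge alone: the more protons, the stronger the pull on the same electron cloud, and the smaller the ion.
Nuclear charges: Ba²⁺ (Z=56), Cs⁺ (Z=55), I⁻ (Z=53).
Smallest to largest: Ba²⁺ < Cs⁺ < I⁻.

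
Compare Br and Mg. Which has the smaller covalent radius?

Br

Mg is in period 3, group 2; Br is in period 4, group 17.
Radius decreases left→right (rising Z_eff, same n) and increases top→bottom (higher n).
Here both period and group differ, so the two effects have to be weighed against each other.
Mg > Br: the two effects oppose for this pair; the across-period effect wins (139 vs 114 pm).
For reference (pm): Mg 139, Br 114.
So Br has the smaller covalent radius (Br < Mg).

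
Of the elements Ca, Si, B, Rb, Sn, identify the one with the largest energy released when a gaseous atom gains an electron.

Si

B is in period 2, group 13; Si is in period 3, group 14; Ca is in period 4, group 2; Rb is in period 5, group 1; Sn is in period 5, group 14.
EA tends to increase across a period and decrease down a group, though the pattern is less regular than for IE or radius.
These span different periods and groups, so the two trends combine.
B > Ca: both effects reinforce here, so B is clearly the higher of the two.
Rb > B: this pair runs against the simple trend — see the exception note.
Sn > Rb: both are in period 5; the period trend gives Sn the larger value.
Si > Sn: they share group 14; the group trend gives Si the larger value.
Note the exception: Rb has a higher electron affinity than B, contrary to the simple trend — B's ns²np¹ configuration gives only a small electron affinity — the sparsely filled np subshell binds an added electron weakly.
Note the exception: Rb has a higher electron affinity than Ca, contrary to the simple trend — adding an electron to Ca (ns²) has to open a new, higher-energy np subshell, which is unfavourable.
For reference (kJ/mol): B 27, Si 134, Ca 2, Rb 47, Sn 107.
The largest energy released when a gaseous atom gains an electron among these belongs to Si.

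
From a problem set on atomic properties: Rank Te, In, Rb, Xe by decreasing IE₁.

Xe, Te, In, Rb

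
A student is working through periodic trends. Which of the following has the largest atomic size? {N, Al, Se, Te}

Te

N is in period 2, group 15; Al is in period 3, group 13; Se is in period 4, group 16; Te is in period 5, group 16.
Atomic radius shrinks across a period as nuclear charge pulls the same shell inward, and grows down a group as new shells are added.
Neither a single period nor a single group — weigh both effects.
Se > N: the two effects oppose for this pair; the down-group effect wins (116 vs 71 pm).
Al > Se: the two effects oppose for this pair; the across-period effect wins (126 vs 116 pm).
Te > Al: the two effects oppose for this pair; the down-group effect wins (136 vs 126 pm).
For reference (pm): N 71, Al 126, Se 116, Te 136.
The largest atomic size among these belongs to Te.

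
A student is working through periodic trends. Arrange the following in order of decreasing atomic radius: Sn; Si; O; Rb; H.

H is in period 1, group 1; O is in period 2, group 16; Si is in period 3, group 14; Rb is in period 5, group 1; Sn is in period 5, group 14.
Atomic radius shrinks across a period as nuclear charge pulls the same shell inward, and grows down a group as new shells are added.
These span different periods and groups, so the two trends combine.
O > H: the two effects oppose for this pair; the down-group effect wins (63 vs 32 pm).
Si > O: both effects reinforce here, so Si is clearly the larger of the two.
Sn > Si: Sn sits below Si in group 14, so the down-group effect alone puts Sn larger.
Rb > Sn: Rb lies to the left of Sn in period 5, so the across-period effect alone puts Rb larger.
Tabulated atomic radius (pm): H 32, O 63, Si 116, Rb 210, Sn 140.
So from largest to smallest: Rb > Sn > Si > O > H.

Rb > Sn > Si > O > H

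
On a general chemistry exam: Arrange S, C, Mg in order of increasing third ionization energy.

S < C < Mg

After 2 electrons have been removed, what remains? S²⁺ still has 4 valence electrons; C²⁺ still has 2 valence electrons; Mg²⁺ is the bare [Ne] core.
Pulling an electron out of a noble-gas core costs far more than removing a remaining valence electron, so Mg sits at the high end of IE_3.
Valence configurations: S²⁺ [Ne]3s²3p², C²⁺ [He]2s².
Approximate IE_3 values (kJ/mol): S 3357, C 4620, Mg 7733.
Putting it together, IE_3: S < C < Mg.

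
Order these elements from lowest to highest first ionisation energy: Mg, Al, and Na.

Na, Al, Mg

IE₁ increases left→right with effective nuclear charge and decreases top→bottom as the valence shell moves farther out.
All lie in period 3; the across-period trend (first ionization energy increases left to right) applies, with the exception below.
Note the exception: Mg has a higher first ionization energy than Al, contrary to the simple trend — Al's single 3p electron is easier to remove than one from Mg's filled 3s².
Approximate values (kJ/mol): Na 496, Mg 738, Al 578.
So from lowest to highest: Na < Al < Mg.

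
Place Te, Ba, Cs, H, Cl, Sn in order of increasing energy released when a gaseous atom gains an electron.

Electron affinity generally becomes more exothermic across a period toward the halogens and less exothermic down a group.
These span different periods and groups, so the two trends combine.
Cs > Ba: this pair runs against the simple trend — see the exception note.
H > Cs: they share group 1; the group trend gives H the larger value.
Sn > H: period and group pull opposite ways; the across-period shift dominates (107 vs 73 kJ/mol).
Te > Sn: both are in period 5; the period trend gives Te the larger value.
Cl > Te: relative to Te, both the across-period and down-group shifts push Cl's electron affinity up.
Note the exception: Cs has a higher electron affinity than Ba, contrary to the simple trend — adding an electron to Ba (ns²) has to open a new, higher-energy np subshell, which is unfavourable.
Approximate values (kJ/mol): H 73, Cl 349, Sn 107, Te 190, Cs 46, Ba 14.
So from lowest to highest: Ba < Cs < H < Sn < Te < Cl.

Ba, Cs, H, Sn, Te, Cl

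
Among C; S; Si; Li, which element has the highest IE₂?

The second ionization energy removes an electron from the +1 ion. For each element: C⁺ still has 3 valence electrons; S⁺ still has 5 valence electrons; Si⁺ still has 3 valence electrons; Li⁺ is the bare [He] core.
Breaking into a closed-shell core is much more expensive than removing a leftover valence electron — Li has the largest IE_2 here.
Valence configurations: C⁺ [He]2s²2p¹, S⁺ [Ne]3s²3p³, Si⁺ [Ne]3s²3p¹.
The numbers (kJ/mol): C 2353, S 2252, Si 1577, Li 7298.
Putting it together, IE_2: Si < S < C < Li.

Li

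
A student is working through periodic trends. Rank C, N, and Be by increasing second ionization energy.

Be < C < N

Consider each +1 ion: C⁺ still has 3 valence electrons; N⁺ still has 4 valence electrons; Be⁺ still has 1 valence electron.
All are still removing valence electrons, so compare the +1 ions as you would atoms: IE_2 generally rises across a period (higher Z_eff) and falls down a group (larger shell), subject to the usual subshell exceptions.
Valence configurations: C⁺ [He]2s²2p¹, N⁺ [He]2s²2p², Be⁺ [He]2s¹.
Approximate IE_2 values (kJ/mol): C 2353, N 2856, Be 1757.
So the second ionization energies run Be < C < N.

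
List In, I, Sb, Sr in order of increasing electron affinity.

Sr, In, Sb, I

Sr is in period 5, group 2; In is in period 5, group 13; Sb is in period 5, group 15; I is in period 5, group 17.
EA tends to increase across a period and decrease down a group, though the pattern is less regular than for IE or radius.
All lie in period 5, so electron affinity increases left to right.
So from lowest to highest: Sr < In < Sb < I.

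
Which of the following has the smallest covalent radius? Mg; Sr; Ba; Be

Be

Moving right in a period, electrons are added to the same shell under a stronger nuclear pull, so atoms get smaller; moving down, a new shell is opened and atoms get larger.
All are in group 2, so atomic radius increases down the group.
The smallest covalent radius among these belongs to Be.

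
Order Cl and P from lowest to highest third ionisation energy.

Consider each +2 ion: Cl²⁺ still has 5 valence electrons; P²⁺ still has 3 valence electrons.
All are still removing valence electrons, so compare the +2 ions as you would atoms: IE_3 generally rises across a period (higher Z_eff) and falls down a group (larger shell), subject to the usual subshell exceptions.
Valence configurations: Cl²⁺ [Ne]3s²3p³, P²⁺ [Ne]3s²3p¹.
The numbers (kJ/mol): Cl 3822, P 2914.
Overall IE_3 order: P < Cl.

P < Cl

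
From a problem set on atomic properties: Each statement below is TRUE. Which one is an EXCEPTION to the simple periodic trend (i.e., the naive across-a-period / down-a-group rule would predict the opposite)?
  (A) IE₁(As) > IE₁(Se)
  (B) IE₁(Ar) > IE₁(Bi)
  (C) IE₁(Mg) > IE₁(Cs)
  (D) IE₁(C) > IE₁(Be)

The general trend: first ionization energy increases across a period and decreases down a group.
(A) As (period 4, group 15) vs Se (period 4, group 16): the stated order contradicts the simple trend.
(B) Ar (period 3, group 18) vs Bi (period 6, group 15): the stated order agrees with the simple trend.
(C) Mg (period 3, group 2) vs Cs (period 6, group 1): the stated order agrees with the simple trend.
(D) C (period 2, group 14) vs Be (period 2, group 2): the stated order agrees with the simple trend.
The exception is (A): Se (4p⁴) ionizes more easily than half-filled As (4p³).

(A)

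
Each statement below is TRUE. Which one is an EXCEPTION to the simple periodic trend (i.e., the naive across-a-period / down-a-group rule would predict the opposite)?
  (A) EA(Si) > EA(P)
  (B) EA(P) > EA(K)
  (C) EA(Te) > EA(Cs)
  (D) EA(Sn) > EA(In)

The general trend: electron affinity increases across a period and decreases down a group.
(A) Si (period 3, group 14) vs P (period 3, group 15): the stated order contradicts the simple trend.
(B) P (period 3, group 15) vs K (period 4, group 1): the stated order agrees with the simple trend.
(C) Te (period 5, group 16) vs Cs (period 6, group 1): the stated order agrees with the simple trend.
(D) Sn (period 5, group 14) vs In (period 5, group 13): the stated order agrees with the simple trend.
The exception is (A): adding an electron to P's half-filled 3p³ is unfavourable, so Si (3p²) has the more exothermic EA.

(A)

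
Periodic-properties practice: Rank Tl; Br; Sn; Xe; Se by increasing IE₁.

Tl, Sn, Se, Br, Xe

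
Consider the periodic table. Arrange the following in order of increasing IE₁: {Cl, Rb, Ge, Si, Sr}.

Rb < Sr < Ge < Si < Cl

Si is in period 3, group 14; Cl is in period 3, group 17; Ge is in period 4, group 14; Rb is in period 5, group 1; Sr is in period 5, group 2.
IE₁ increases left→right with effective nuclear charge and decreases top→bottom as the valence shell moves farther out.
Here both period and group differ, so the two effects have to be weighed against each other.
Sr > Rb: Sr lies to the right of Rb in period 5, so the across-period effect alone puts Sr higher.
Ge > Sr: both effects reinforce here, so Ge is clearly the higher of the two.
Si > Ge: they share group 14; the group trend gives Si the larger value.
Cl > Si: both are in period 3; the period trend gives Cl the larger value.
Tabulated first ionization energy (kJ/mol): Si 786, Cl 1251, Ge 762, Rb 403, Sr 550.
So from lowest to highest: Rb < Sr < Ge < Si < Cl.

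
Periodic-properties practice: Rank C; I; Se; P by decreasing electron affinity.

I > Se > C > P

C is in period 2, group 14; P is in period 3, group 15; Se is in period 4, group 16; I is in period 5, group 17.
Atoms with high Z_eff and room in the valence shell (especially the halogens) have the most exothermic electron affinities.
A diagonal step moves right (one effect) and down (the opposite effect) at once.
C > P: period and group pull opposite ways; the down-group shift dominates (122 vs 72 kJ/mol).
Se > C: the two effects oppose for this pair; the across-period effect wins (195 vs 122 kJ/mol).
I > Se: the two effects oppose for this pair; the across-period effect wins (295 vs 195 kJ/mol).
Tabulated electron affinity (kJ/mol): C 122, P 72, Se 195, I 295.
So from highest to lowest: I > Se > C > P.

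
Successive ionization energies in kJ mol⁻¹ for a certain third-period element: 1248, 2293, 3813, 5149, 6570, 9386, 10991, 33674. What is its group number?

Group 17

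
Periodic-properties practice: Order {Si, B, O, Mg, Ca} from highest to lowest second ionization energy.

Consider each +1 ion: Si⁺ still has 3 valence electrons; B⁺ still has 2 valence electrons; O⁺ still has 5 valence electrons; Mg⁺ still has 1 valence electron; Ca⁺ still has 1 valence electron.
All are still removing valence electrons, so compare the +1 ions as you would atoms: IE_2 generally rises across a period (higher Z_eff) and falls down a group (larger shell), subject to the usual subshell exceptions.
Valence configurations: Si⁺ [Ne]3s²3p¹, B⁺ [He]2s², O⁺ [He]2s²2p³, Mg⁺ [Ne]3s¹, Ca⁺ [Ar]4s¹.
Approximate IE_2 values (kJ/mol): Si 1577, B 2427, O 3388, Mg 1451, Ca 1145.
Putting it together, IE_2: Ca < Mg < Si < B < O.

O > B > Si > Mg > Ca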